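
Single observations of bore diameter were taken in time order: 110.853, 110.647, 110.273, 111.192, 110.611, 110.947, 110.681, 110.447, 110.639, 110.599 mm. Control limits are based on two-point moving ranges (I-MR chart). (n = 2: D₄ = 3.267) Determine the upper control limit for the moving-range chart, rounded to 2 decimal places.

Moving ranges: 0.206, 0.374, 0.919, 0.581, 0.336, 0.266, 0.234, 0.192, 0.040; M̄R̄ = 3.1480 / 9 = 0.3498
UCL_MR = D₄·M̄R̄ = 3.267 × 0.3498 = 1.1427

1.14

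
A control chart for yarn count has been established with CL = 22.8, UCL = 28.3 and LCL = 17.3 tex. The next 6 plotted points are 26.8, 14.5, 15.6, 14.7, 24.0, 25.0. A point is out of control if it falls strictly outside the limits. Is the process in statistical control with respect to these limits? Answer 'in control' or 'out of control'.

out of control

Compare each point to [17.3, 28.3]: sample 2 = 14.5 < LCL; sample 3 = 15.6 < LCL; sample 4 = 14.7 < LCL.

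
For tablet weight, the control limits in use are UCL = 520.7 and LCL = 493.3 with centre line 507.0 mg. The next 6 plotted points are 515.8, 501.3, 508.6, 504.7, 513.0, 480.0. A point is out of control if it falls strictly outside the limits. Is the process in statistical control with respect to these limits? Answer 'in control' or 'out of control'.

Compare each point to [493.3, 520.7]: sample 6 = 480.0 < LCL.

out of control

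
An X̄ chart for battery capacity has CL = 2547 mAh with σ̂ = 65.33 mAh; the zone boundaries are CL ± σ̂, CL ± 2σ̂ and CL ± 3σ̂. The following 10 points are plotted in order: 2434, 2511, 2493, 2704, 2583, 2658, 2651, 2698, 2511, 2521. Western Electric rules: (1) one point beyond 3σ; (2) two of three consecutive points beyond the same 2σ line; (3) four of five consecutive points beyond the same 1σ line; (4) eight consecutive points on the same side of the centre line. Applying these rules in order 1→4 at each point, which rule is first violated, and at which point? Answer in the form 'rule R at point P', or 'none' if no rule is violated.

Zone of each point (C = within 1σ̂, B = 1σ̂–2σ̂, A = 2σ̂–3σ̂, * = beyond 3σ̂; sign = side of CL): 1:-B, 2:-C, 3:-C, 4:+A, 5:+C, 6:+B, 7:+B, 8:+A, 9:-C, 10:-C
Rule 3 (four of five consecutive points beyond the same 1σ limit) is satisfied at point 8.

rule 3 at point 8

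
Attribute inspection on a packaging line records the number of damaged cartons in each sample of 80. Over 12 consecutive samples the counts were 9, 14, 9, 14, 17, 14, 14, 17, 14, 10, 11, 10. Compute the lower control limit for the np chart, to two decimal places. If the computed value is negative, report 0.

2.93

p̄ = Σdᵢ / (k·n) = 153 / (12 × 80) = 0.15937
LCL = np̄ − 3·√(np̄(1−p̄)) = 12.7500 − 3 × 3.2738 = 2.9285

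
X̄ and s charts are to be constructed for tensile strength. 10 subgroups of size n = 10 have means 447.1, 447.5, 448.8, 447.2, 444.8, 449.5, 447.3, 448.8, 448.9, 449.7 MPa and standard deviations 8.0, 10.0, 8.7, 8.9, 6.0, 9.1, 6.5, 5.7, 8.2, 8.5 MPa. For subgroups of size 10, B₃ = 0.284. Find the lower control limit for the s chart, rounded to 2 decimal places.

2.26

s̄ = (8.0 + 10.0 + 8.7 + 8.9 + 6.0 + 9.1 + 6.5 + 5.7 + 8.2 + 8.5) / 10 = 7.9600
LCL_s = B₃·s̄ = 0.284 × 7.9600 = 2.2606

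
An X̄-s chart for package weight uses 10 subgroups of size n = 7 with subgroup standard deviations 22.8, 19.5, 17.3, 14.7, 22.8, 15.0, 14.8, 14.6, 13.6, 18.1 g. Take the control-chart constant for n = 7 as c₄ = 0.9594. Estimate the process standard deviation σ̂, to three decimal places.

18.053

s̄ = (22.8 + 19.5 + 17.3 + 14.7 + 22.8 + 15.0 + 14.8 + 14.6 + 13.6 + 18.1) / 10 = 17.3200
σ̂ = s̄ / c₄ = 17.3200 / 0.9594 = 18.0529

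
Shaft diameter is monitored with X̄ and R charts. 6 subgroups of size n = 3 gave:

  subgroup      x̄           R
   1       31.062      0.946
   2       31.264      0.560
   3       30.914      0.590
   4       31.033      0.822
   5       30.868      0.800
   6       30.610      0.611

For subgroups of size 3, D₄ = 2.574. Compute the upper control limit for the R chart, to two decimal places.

1.86

R̄ = (0.946 + 0.560 + 0.590 + 0.822 + 0.800 + 0.611) / 6 = 4.3290 / 6 = 0.7215
UCL_R = D₄·R̄ = 2.574 × 0.7215 = 1.8571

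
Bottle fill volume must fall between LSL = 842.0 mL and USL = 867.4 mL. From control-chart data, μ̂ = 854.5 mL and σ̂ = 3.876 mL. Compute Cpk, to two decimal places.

1.07

Cpu = (USL − μ̂) / (3σ̂) = (867.4 − 854.5) / (3 × 3.876) = 1.1094; Cpl = (μ̂ − LSL) / (3σ̂) = (854.5 − 842.0) / (3 × 3.876) = 1.0750; Cpk = min(Cpu, Cpl) = 1.0750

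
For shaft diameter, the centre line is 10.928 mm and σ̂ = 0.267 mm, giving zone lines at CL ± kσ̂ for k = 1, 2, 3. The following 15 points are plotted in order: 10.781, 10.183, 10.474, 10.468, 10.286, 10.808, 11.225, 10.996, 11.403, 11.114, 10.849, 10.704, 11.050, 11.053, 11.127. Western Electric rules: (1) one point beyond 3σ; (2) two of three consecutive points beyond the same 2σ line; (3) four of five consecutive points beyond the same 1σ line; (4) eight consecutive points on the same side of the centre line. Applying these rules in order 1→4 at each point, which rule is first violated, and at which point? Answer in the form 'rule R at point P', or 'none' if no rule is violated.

Zone of each point (C = within 1σ̂, B = 1σ̂–2σ̂, A = 2σ̂–3σ̂, * = beyond 3σ̂; sign = side of CL): 1:-C, 2:-A, 3:-B, 4:-B, 5:-A, 6:-C, 7:+B, 8:+C, 9:+B, 10:+C, 11:-C, 12:-C, 13:+C, 14:+C, 15:+C
Rule 3 (four of five consecutive points beyond the same 1σ limit) is satisfied at point 5.

rule 3 at point 5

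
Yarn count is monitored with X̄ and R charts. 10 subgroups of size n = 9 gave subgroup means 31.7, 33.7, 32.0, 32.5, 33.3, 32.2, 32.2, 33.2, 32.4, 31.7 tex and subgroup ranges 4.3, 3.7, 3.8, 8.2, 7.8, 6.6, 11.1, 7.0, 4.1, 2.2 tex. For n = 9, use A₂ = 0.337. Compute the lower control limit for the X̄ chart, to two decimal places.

X̄̄ = (31.7 + 33.7 + 32.0 + 32.5 + 33.3 + 32.2 + 32.2 + 33.2 + 32.4 + 31.7) / 10 = 324.9000 / 10 = 32.4900
R̄ = (4.3 + 3.7 + 3.8 + 8.2 + 7.8 + 6.6 + 11.1 + 7.0 + 4.1 + 2.2) / 10 = 58.8000 / 10 = 5.8800
LCL = X̄̄ − A₂·R̄ = 32.4900 − 0.337 × 5.8800 = 30.5084

30.51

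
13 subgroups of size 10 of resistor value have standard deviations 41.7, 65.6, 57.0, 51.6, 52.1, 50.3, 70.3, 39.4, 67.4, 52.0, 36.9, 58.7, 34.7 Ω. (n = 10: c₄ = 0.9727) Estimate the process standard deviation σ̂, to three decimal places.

s̄ = (41.7 + 65.6 + 57.0 + 51.6 + 52.1 + 50.3 + 70.3 + 39.4 + 67.4 + 52.0 + 36.9 + 58.7 + 34.7) / 13 = 52.1308
σ̂ = s̄ / c₄ = 52.1308 / 0.9727 = 53.5939

53.594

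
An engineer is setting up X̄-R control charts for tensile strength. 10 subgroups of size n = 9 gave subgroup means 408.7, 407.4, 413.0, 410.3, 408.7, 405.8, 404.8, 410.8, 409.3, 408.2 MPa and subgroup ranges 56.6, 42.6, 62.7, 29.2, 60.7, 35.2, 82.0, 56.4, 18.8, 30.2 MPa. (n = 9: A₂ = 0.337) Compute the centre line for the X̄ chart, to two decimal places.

X̄̄ = (408.7 + 407.4 + 413.0 + 410.3 + 408.7 + 405.8 + 404.8 + 410.8 + 409.3 + 408.2) / 10 = 4087.0000 / 10 = 408.7000
CL = X̄̄ = 408.7000

408.70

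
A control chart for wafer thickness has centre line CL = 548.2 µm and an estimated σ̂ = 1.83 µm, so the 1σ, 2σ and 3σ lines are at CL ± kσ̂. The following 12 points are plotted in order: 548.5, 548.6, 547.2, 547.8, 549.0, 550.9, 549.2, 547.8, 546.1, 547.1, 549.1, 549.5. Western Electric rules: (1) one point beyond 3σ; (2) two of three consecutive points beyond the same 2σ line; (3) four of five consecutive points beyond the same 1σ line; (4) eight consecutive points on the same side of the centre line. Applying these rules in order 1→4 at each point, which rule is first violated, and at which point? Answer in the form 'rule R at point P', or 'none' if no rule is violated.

none

Zone of each point (C = within 1σ̂, B = 1σ̂–2σ̂, A = 2σ̂–3σ̂, * = beyond 3σ̂; sign = side of CL): 1:+C, 2:+C, 3:-C, 4:-C, 5:+C, 6:+B, 7:+C, 8:-C, 9:-B, 10:-C, 11:+C, 12:+C
No rule fires across all 12 points.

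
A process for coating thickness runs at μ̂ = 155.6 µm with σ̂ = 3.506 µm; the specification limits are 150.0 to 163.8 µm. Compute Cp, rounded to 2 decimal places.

Cp = (USL − LSL) / (6σ̂) = (163.8 − 150.0) / (6 × 3.506) = 13.8000 / 21.0360 = 0.6560

0.66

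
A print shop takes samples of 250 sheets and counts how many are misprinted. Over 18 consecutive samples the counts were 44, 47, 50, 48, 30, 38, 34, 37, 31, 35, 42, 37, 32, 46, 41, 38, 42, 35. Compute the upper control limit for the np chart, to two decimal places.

p̄ = Σdᵢ / (k·n) = 707 / (18 × 250) = 0.15711
UCL = np̄ + 3·√(np̄(1−p̄)) = 39.2778 + 3 × √(39.2778×0.84289) = 39.2778 + 3 × 5.7539 = 56.5393

56.54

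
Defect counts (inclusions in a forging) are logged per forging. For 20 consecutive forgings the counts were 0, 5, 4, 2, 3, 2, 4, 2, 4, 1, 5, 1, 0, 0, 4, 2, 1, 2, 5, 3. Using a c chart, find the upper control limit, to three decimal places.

7.243

c̄ = (0 + 5 + 4 + 2 + 3 + 2 + 4 + 2 + 4 + 1 + 5 + 1 + 0 + 0 + 4 + 2 + 1 + 2 + 5 + 3) / 20 = 50 / 20 = 2.5000
UCL = c̄ + 3√c̄ = 2.5000 + 3 × √2.5000 = 2.5000 + 3 × 1.5811 = 7.2434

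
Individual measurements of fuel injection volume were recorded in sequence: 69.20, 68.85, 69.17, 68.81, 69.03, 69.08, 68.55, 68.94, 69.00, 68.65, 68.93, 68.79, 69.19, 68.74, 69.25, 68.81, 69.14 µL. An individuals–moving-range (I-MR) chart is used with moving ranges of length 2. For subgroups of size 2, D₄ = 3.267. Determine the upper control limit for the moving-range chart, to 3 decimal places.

1.058

Moving ranges: 0.35, 0.32, 0.36, 0.22, 0.05, 0.53, 0.39, 0.06, 0.35, 0.28, 0.14, 0.40, 0.45, 0.51, 0.44, 0.33; M̄R̄ = 5.1800 / 16 = 0.3237
UCL_MR = D₄·M̄R̄ = 3.267 × 0.3237 = 1.0577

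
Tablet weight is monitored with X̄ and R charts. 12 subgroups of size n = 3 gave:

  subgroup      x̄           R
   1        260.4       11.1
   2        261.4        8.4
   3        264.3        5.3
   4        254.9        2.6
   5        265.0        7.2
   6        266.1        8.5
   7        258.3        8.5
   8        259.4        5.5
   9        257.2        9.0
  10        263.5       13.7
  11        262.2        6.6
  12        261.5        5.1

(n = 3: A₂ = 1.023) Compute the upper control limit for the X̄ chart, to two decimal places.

268.98

X̄̄ = (260.4 + 261.4 + 264.3 + 254.9 + 265.0 + 266.1 + 258.3 + 259.4 + 257.2 + 263.5 + 262.2 + 261.5) / 12 = 3134.2000 / 12 = 261.1833
R̄ = (11.1 + 8.4 + 5.3 + 2.6 + 7.2 + 8.5 + 8.5 + 5.5 + 9.0 + 13.7 + 6.6 + 5.1) / 12 = 91.5000 / 12 = 7.6250
UCL = X̄̄ + A₂·R̄ = 261.1833 + 1.023 × 7.6250 = 268.9837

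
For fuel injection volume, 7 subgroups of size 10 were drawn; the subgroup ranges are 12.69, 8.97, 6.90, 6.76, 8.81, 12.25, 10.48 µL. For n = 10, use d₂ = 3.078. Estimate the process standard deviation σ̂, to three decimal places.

R̄ = (12.69 + 8.97 + 6.90 + 6.76 + 8.81 + 12.25 + 10.48) / 7 = 9.5514
σ̂ = R̄ / d₂ = 9.5514 / 3.078 = 3.1031

3.103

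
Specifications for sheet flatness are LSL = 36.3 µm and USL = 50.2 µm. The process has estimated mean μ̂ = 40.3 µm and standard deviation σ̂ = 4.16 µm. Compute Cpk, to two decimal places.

0.32

Cpu = (USL − μ̂) / (3σ̂) = (50.2 − 40.3) / (3 × 4.16) = 0.7933; Cpl = (μ̂ − LSL) / (3σ̂) = (40.3 − 36.3) / (3 × 4.16) = 0.3205; Cpk = min(Cpu, Cpl) = 0.3205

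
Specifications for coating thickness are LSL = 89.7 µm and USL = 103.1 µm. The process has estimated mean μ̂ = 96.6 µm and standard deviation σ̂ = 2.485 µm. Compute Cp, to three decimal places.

Cp = (USL − LSL) / (6σ̂) = (103.1 − 89.7) / (6 × 2.485) = 13.4000 / 14.9100 = 0.8987

0.899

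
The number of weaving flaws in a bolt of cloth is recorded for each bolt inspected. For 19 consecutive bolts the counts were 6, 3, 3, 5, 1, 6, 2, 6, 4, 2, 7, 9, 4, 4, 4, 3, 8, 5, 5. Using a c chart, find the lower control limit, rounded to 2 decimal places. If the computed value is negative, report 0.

c̄ = (6 + 3 + 3 + 5 + 1 + 6 + 2 + 6 + 4 + 2 + 7 + 9 + 4 + 4 + 4 + 3 + 8 + 5 + 5) / 19 = 87 / 19 = 4.5789
LCL = c̄ − 3√c̄ = 4.5789 − 3 × 2.1398 = -1.8406 → 0 (cannot be negative)

0.00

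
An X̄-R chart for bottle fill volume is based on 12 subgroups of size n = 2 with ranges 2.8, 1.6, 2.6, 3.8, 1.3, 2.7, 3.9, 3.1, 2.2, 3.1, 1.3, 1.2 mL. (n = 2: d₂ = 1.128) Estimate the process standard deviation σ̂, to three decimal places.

2.187

R̄ = (2.8 + 1.6 + 2.6 + 3.8 + 1.3 + 2.7 + 3.9 + 3.1 + 2.2 + 3.1 + 1.3 + 1.2) / 12 = 2.4667
σ̂ = R̄ / d₂ = 2.4667 / 1.128 = 2.1868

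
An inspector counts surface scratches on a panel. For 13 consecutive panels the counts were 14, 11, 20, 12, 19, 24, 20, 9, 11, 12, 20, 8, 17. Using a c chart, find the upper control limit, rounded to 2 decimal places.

26.83

c̄ = (14 + 11 + 20 + 12 + 19 + 24 + 20 + 9 + 11 + 12 + 20 + 8 + 17) / 13 = 197 / 13 = 15.1538
UCL = c̄ + 3√c̄ = 15.1538 + 3 × √15.1538 = 15.1538 + 3 × 3.8928 = 26.8322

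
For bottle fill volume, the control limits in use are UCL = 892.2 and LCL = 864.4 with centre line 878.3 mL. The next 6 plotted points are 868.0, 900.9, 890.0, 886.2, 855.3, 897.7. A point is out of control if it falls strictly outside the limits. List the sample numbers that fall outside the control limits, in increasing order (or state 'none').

2, 5, 6

Compare each point to [864.4, 892.2]: sample 2 = 900.9 > UCL; sample 5 = 855.3 < LCL; sample 6 = 897.7 > UCL.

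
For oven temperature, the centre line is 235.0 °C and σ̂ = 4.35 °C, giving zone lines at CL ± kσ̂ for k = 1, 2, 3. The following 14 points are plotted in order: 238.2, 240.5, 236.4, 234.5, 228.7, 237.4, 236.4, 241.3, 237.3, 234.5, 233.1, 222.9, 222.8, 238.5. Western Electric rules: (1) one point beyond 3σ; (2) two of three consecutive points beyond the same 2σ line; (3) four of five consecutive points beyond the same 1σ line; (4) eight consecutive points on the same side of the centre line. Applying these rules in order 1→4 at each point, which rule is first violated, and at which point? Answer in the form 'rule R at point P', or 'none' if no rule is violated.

rule 2 at point 13

Zone of each point (C = within 1σ̂, B = 1σ̂–2σ̂, A = 2σ̂–3σ̂, * = beyond 3σ̂; sign = side of CL): 1:+C, 2:+B, 3:+C, 4:-C, 5:-B, 6:+C, 7:+C, 8:+B, 9:+C, 10:-C, 11:-C, 12:-A, 13:-A, 14:+C
Rule 2 (two of three consecutive points beyond the same 2σ limit) is satisfied at point 13.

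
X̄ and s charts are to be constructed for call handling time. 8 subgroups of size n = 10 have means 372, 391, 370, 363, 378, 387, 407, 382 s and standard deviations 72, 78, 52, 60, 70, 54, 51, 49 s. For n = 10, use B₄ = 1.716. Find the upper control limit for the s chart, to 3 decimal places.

s̄ = (72 + 78 + 52 + 60 + 70 + 54 + 51 + 49) / 8 = 60.7500
UCL_s = B₄·s̄ = 1.716 × 60.7500 = 104.2470

104.247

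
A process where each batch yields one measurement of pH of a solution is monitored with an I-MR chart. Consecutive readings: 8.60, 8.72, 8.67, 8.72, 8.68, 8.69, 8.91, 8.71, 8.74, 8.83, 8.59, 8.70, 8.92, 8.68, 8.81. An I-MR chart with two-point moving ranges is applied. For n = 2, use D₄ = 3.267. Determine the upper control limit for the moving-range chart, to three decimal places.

0.408

Moving ranges: 0.12, 0.05, 0.05, 0.04, 0.01, 0.22, 0.20, 0.03, 0.09, 0.24, 0.11, 0.22, 0.24, 0.13; M̄R̄ = 1.7500 / 14 = 0.1250
UCL_MR = D₄·M̄R̄ = 3.267 × 0.1250 = 0.4084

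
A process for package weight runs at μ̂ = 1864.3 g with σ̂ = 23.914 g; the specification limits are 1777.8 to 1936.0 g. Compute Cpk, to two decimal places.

Cpu = (USL − μ̂) / (3σ̂) = (1936.0 − 1864.3) / (3 × 23.914) = 0.9994; Cpl = (μ̂ − LSL) / (3σ̂) = (1864.3 − 1777.8) / (3 × 23.914) = 1.2057; Cpk = min(Cpu, Cpl) = 0.9994

1.00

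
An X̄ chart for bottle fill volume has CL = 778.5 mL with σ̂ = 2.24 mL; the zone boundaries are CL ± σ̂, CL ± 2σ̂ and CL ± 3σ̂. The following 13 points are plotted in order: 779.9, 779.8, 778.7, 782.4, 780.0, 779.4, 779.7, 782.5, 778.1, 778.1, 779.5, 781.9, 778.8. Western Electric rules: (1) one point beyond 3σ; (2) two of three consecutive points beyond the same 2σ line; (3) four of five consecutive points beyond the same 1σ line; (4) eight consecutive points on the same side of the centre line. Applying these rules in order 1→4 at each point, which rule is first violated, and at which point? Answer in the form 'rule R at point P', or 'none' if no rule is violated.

Zone of each point (C = within 1σ̂, B = 1σ̂–2σ̂, A = 2σ̂–3σ̂, * = beyond 3σ̂; sign = side of CL): 1:+C, 2:+C, 3:+C, 4:+B, 5:+C, 6:+C, 7:+C, 8:+B, 9:-C, 10:-C, 11:+C, 12:+B, 13:+C
Rule 4 (eight consecutive points on the same side of the centre line) is satisfied at point 8.

rule 4 at point 8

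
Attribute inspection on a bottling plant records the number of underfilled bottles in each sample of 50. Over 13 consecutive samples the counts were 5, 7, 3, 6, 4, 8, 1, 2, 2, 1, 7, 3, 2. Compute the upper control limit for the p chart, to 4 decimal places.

p̄ = Σdᵢ / (k·n) = 51 / (13 × 50) = 0.07846
UCL = p̄ + 3·√(p̄(1−p̄)/n) = 0.07846 + 3 × √(0.07846×0.92154/50) = 0.07846 + 3 × 0.03803 = 0.19254

0.1925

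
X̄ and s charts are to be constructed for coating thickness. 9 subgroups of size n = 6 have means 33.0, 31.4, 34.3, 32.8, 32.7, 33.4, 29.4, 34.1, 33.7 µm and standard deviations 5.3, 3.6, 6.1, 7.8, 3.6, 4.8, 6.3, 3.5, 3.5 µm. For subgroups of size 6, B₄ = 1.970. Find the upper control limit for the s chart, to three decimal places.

s̄ = (5.3 + 3.6 + 6.1 + 7.8 + 3.6 + 4.8 + 6.3 + 3.5 + 3.5) / 9 = 4.9444
UCL_s = B₄·s̄ = 1.970 × 4.9444 = 9.7406

9.741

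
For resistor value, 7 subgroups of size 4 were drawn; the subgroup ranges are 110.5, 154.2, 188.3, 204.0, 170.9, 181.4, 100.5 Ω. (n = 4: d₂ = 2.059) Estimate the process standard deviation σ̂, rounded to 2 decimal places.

77.00

R̄ = (110.5 + 154.2 + 188.3 + 204.0 + 170.9 + 181.4 + 100.5) / 7 = 158.5429
σ̂ = R̄ / d₂ = 158.5429 / 2.059 = 76.9999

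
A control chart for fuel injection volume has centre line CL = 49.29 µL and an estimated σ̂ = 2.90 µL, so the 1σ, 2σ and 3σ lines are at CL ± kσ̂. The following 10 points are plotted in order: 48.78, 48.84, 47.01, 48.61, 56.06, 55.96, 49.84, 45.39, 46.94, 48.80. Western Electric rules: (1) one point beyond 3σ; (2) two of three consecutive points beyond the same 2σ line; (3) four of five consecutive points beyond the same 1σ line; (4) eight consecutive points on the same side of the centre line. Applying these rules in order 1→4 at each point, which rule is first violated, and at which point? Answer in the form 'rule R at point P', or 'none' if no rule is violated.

Zone of each point (C = within 1σ̂, B = 1σ̂–2σ̂, A = 2σ̂–3σ̂, * = beyond 3σ̂; sign = side of CL): 1:-C, 2:-C, 3:-C, 4:-C, 5:+A, 6:+A, 7:+C, 8:-B, 9:-C, 10:-C
Rule 2 (two of three consecutive points beyond the same 2σ limit) is satisfied at point 6.

rule 2 at point 6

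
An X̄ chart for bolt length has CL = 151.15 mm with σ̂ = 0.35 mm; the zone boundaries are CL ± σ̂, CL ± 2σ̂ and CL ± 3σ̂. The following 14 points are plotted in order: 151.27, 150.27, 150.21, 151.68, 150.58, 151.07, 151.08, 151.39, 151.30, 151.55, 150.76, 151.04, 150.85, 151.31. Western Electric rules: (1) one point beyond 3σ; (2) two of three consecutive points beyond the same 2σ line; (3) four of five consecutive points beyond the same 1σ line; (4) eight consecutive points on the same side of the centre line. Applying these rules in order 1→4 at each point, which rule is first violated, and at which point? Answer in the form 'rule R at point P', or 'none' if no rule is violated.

Zone of each point (C = within 1σ̂, B = 1σ̂–2σ̂, A = 2σ̂–3σ̂, * = beyond 3σ̂; sign = side of CL): 1:+C, 2:-A, 3:-A, 4:+B, 5:-B, 6:-C, 7:-C, 8:+C, 9:+C, 10:+B, 11:-B, 12:-C, 13:-C, 14:+C
Rule 2 (two of three consecutive points beyond the same 2σ limit) is satisfied at point 3.

rule 2 at point 3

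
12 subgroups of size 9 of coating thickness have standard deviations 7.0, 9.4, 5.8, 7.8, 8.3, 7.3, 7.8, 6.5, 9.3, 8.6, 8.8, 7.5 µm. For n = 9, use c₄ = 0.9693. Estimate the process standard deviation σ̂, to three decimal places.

s̄ = (7.0 + 9.4 + 5.8 + 7.8 + 8.3 + 7.3 + 7.8 + 6.5 + 9.3 + 8.6 + 8.8 + 7.5) / 12 = 7.8417
σ̂ = s̄ / c₄ = 7.8417 / 0.9693 = 8.0900

8.090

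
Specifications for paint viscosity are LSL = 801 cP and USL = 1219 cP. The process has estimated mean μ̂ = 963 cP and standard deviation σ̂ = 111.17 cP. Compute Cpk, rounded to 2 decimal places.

0.49

Cpu = (USL − μ̂) / (3σ̂) = (1219 − 963) / (3 × 111.17) = 0.7676; Cpl = (μ̂ − LSL) / (3σ̂) = (963 − 801) / (3 × 111.17) = 0.4857; Cpk = min(Cpu, Cpl) = 0.4857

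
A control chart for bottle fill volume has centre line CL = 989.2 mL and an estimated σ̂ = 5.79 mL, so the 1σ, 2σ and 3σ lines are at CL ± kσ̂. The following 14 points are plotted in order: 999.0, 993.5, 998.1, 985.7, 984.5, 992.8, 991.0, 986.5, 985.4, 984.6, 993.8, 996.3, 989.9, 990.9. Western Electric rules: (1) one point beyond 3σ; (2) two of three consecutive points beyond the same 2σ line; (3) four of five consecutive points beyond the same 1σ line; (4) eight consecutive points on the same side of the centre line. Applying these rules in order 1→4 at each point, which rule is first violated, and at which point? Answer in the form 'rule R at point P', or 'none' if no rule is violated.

none

Zone of each point (C = within 1σ̂, B = 1σ̂–2σ̂, A = 2σ̂–3σ̂, * = beyond 3σ̂; sign = side of CL): 1:+B, 2:+C, 3:+B, 4:-C, 5:-C, 6:+C, 7:+C, 8:-C, 9:-C, 10:-C, 11:+C, 12:+B, 13:+C, 14:+C
No rule fires across all 14 points.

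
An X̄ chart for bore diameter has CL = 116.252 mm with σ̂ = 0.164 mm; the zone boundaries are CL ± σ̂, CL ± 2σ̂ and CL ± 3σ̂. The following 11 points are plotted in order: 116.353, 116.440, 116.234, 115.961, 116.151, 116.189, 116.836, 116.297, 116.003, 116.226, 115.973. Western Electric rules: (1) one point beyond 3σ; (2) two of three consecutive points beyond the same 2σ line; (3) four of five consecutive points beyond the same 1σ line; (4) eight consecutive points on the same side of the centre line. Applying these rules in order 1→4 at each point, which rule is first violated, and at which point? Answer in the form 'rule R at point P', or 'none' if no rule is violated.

rule 1 at point 7

Zone of each point (C = within 1σ̂, B = 1σ̂–2σ̂, A = 2σ̂–3σ̂, * = beyond 3σ̂; sign = side of CL): 1:+C, 2:+B, 3:-C, 4:-B, 5:-C, 6:-C, 7:+*, 8:+C, 9:-B, 10:-C, 11:-B
Rule 1 (one point beyond the 3σ limits) is satisfied at point 7.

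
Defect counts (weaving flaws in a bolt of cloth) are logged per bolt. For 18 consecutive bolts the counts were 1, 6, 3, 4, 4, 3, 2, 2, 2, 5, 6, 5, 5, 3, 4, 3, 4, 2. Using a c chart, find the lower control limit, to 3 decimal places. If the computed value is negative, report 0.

0.000

c̄ = (1 + 6 + 3 + 4 + 4 + 3 + 2 + 2 + 2 + 5 + 6 + 5 + 5 + 3 + 4 + 3 + 4 + 2) / 18 = 64 / 18 = 3.5556
LCL = c̄ − 3√c̄ = 3.5556 − 3 × 1.8856 = -2.1013 → 0 (cannot be negative)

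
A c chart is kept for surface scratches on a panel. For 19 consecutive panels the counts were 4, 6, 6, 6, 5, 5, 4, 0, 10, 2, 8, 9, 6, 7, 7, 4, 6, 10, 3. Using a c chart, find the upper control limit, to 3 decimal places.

c̄ = (4 + 6 + 6 + 6 + 5 + 5 + 4 + 0 + 10 + 2 + 8 + 9 + 6 + 7 + 7 + 4 + 6 + 10 + 3) / 19 = 108 / 19 = 5.6842
UCL = c̄ + 3√c̄ = 5.6842 + 3 × √5.6842 = 5.6842 + 3 × 2.3842 = 12.8367

12.837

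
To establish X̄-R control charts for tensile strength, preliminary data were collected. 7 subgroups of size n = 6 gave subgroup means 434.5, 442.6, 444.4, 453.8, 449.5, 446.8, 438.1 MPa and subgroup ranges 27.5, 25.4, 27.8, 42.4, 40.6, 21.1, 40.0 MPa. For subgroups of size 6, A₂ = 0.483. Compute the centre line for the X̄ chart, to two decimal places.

X̄̄ = (434.5 + 442.6 + 444.4 + 453.8 + 449.5 + 446.8 + 438.1) / 7 = 3109.7000 / 7 = 444.2429
CL = X̄̄ = 444.2429

444.24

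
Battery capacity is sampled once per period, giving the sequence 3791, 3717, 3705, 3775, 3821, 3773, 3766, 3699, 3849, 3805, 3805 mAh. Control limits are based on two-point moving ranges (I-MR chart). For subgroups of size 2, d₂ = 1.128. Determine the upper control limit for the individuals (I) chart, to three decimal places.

3911.039

X̄ = (3791 + 3717 + 3705 + 3775 + 3821 + 3773 + 3766 + 3699 + 3849 + 3805 + 3805) / 11 = 3773.2727
Moving ranges: 74, 12, 70, 46, 48, 7, 67, 150, 44, 0; M̄R̄ = 518.0000 / 10 = 51.8000
UCL = X̄ + 3·M̄R̄/d₂ = 3773.2727 + 3 × 51.8000 / 1.128 = 3911.0387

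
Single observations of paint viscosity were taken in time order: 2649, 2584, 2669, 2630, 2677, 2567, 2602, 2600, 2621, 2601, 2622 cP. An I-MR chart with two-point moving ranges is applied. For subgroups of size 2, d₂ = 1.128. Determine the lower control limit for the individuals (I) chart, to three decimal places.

X̄ = (2649 + 2584 + 2669 + 2630 + 2677 + 2567 + 2602 + 2600 + 2621 + 2601 + 2622) / 11 = 2620.1818
Moving ranges: 65, 85, 39, 47, 110, 35, 2, 21, 20, 21; M̄R̄ = 445.0000 / 10 = 44.5000
LCL = X̄ − 3·M̄R̄/d₂ = 2620.1818 − 3 × 44.5000 / 1.128 = 2501.8308

2501.831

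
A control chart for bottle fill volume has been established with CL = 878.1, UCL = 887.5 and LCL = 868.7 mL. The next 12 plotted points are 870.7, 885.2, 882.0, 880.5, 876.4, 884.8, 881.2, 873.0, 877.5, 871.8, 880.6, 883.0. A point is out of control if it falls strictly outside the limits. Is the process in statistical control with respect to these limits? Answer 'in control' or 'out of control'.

in control

All 12 points lie within [868.7, 887.5].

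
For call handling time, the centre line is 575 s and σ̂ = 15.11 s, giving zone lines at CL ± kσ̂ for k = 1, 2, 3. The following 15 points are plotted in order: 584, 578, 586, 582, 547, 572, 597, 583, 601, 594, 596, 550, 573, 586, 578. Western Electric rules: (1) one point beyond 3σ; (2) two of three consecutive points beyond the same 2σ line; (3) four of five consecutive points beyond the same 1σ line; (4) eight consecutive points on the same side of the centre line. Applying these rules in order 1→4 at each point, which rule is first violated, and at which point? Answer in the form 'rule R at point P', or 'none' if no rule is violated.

rule 3 at point 11

Zone of each point (C = within 1σ̂, B = 1σ̂–2σ̂, A = 2σ̂–3σ̂, * = beyond 3σ̂; sign = side of CL): 1:+C, 2:+C, 3:+C, 4:+C, 5:-B, 6:-C, 7:+B, 8:+C, 9:+B, 10:+B, 11:+B, 12:-B, 13:-C, 14:+C, 15:+C
Rule 3 (four of five consecutive points beyond the same 1σ limit) is satisfied at point 11.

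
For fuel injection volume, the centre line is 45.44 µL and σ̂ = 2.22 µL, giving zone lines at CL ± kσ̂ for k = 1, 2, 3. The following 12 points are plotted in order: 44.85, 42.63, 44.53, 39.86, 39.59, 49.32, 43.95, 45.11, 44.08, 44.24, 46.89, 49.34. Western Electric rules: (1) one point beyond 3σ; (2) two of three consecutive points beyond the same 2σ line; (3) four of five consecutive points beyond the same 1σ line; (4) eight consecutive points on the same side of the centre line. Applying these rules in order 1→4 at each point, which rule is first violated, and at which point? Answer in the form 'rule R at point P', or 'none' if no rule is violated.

rule 2 at point 5

Zone of each point (C = within 1σ̂, B = 1σ̂–2σ̂, A = 2σ̂–3σ̂, * = beyond 3σ̂; sign = side of CL): 1:-C, 2:-B, 3:-C, 4:-A, 5:-A, 6:+B, 7:-C, 8:-C, 9:-C, 10:-C, 11:+C, 12:+B
Rule 2 (two of three consecutive points beyond the same 2σ limit) is satisfied at point 5.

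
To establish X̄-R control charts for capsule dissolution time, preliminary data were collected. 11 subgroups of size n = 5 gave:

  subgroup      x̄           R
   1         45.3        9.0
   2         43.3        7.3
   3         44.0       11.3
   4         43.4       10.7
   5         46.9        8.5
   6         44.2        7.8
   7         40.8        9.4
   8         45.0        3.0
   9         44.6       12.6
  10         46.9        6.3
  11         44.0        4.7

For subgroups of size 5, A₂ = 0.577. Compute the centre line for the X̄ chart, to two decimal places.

X̄̄ = (45.3 + 43.3 + 44.0 + 43.4 + 46.9 + 44.2 + 40.8 + 45.0 + 44.6 + 46.9 + 44.0) / 11 = 488.4000 / 11 = 44.4000
CL = X̄̄ = 44.4000

44.40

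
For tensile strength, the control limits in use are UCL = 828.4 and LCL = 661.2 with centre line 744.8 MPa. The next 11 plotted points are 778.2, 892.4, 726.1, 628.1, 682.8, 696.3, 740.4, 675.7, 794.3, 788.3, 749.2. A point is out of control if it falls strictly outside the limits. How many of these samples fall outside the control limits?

2

Compare each point to [661.2, 828.4]: sample 2 = 892.4 > UCL; sample 4 = 628.1 < LCL.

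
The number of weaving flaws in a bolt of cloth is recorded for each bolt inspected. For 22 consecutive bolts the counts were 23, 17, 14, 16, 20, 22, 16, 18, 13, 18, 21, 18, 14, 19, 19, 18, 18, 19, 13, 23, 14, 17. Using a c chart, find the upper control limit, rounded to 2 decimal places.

30.36

c̄ = (23 + 17 + 14 + 16 + 20 + 22 + 16 + 18 + 13 + 18 + 21 + 18 + 14 + 19 + 19 + 18 + 18 + 19 + 13 + 23 + 14 + 17) / 22 = 390 / 22 = 17.7273
UCL = c̄ + 3√c̄ = 17.7273 + 3 × √17.7273 = 17.7273 + 3 × 4.2104 = 30.3584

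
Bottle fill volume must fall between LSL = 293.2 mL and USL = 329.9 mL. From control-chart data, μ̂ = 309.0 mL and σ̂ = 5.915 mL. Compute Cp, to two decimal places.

Cp = (USL − LSL) / (6σ̂) = (329.9 − 293.2) / (6 × 5.915) = 36.7000 / 35.4900 = 1.0341

1.03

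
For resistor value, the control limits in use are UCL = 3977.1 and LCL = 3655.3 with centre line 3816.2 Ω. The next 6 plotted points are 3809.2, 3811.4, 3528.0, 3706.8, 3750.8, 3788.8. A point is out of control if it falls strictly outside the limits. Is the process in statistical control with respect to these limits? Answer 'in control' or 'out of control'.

Compare each point to [3655.3, 3977.1]: sample 3 = 3528.0 < LCL.

out of control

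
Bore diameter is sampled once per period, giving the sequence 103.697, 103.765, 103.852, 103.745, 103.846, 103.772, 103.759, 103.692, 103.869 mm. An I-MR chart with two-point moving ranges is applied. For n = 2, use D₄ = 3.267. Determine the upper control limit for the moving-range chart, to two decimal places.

0.28

Moving ranges: 0.068, 0.087, 0.107, 0.101, 0.074, 0.013, 0.067, 0.177; M̄R̄ = 0.6940 / 8 = 0.0867
UCL_MR = D₄·M̄R̄ = 3.267 × 0.0867 = 0.2834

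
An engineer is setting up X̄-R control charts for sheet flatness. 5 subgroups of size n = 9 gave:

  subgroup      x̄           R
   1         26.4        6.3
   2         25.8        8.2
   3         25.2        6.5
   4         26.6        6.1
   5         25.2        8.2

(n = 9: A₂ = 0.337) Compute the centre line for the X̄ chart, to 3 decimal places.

X̄̄ = (26.4 + 25.8 + 25.2 + 26.6 + 25.2) / 5 = 129.2000 / 5 = 25.8400
CL = X̄̄ = 25.8400

25.840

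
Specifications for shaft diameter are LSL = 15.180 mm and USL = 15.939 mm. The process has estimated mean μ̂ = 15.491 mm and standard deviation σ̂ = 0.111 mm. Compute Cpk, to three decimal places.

Cpu = (USL − μ̂) / (3σ̂) = (15.939 − 15.491) / (3 × 0.111) = 1.3453; Cpl = (μ̂ − LSL) / (3σ̂) = (15.491 − 15.180) / (3 × 0.111) = 0.9339; Cpk = min(Cpu, Cpl) = 0.9339

0.934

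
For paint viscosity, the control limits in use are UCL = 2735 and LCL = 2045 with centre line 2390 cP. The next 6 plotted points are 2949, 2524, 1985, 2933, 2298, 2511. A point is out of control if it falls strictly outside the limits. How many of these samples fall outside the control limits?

Compare each point to [2045, 2735]: sample 1 = 2949 > UCL; sample 3 = 1985 < LCL; sample 4 = 2933 > UCL.

3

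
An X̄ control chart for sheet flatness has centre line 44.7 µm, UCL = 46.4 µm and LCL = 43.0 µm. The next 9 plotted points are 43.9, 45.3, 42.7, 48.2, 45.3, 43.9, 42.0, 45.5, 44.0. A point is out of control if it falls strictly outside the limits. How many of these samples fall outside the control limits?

3

Compare each point to [43.0, 46.4]: sample 3 = 42.7 < LCL; sample 4 = 48.2 > UCL; sample 7 = 42.0 < LCL.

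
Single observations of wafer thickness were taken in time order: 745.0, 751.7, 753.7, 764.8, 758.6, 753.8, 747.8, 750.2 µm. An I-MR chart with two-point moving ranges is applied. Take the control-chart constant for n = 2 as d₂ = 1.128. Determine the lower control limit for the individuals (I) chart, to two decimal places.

738.31

X̄ = (745.0 + 751.7 + 753.7 + 764.8 + 758.6 + 753.8 + 747.8 + 750.2) / 8 = 753.2000
Moving ranges: 6.7, 2.0, 11.1, 6.2, 4.8, 6.0, 2.4; M̄R̄ = 39.2000 / 7 = 5.6000
LCL = X̄ − 3·M̄R̄/d₂ = 753.2000 − 3 × 5.6000 / 1.128 = 738.3064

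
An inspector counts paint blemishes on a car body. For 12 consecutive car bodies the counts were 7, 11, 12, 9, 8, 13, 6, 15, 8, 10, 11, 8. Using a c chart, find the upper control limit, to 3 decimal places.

19.241

c̄ = (7 + 11 + 12 + 9 + 8 + 13 + 6 + 15 + 8 + 10 + 11 + 8) / 12 = 118 / 12 = 9.8333
UCL = c̄ + 3√c̄ = 9.8333 + 3 × √9.8333 = 9.8333 + 3 × 3.1358 = 19.2408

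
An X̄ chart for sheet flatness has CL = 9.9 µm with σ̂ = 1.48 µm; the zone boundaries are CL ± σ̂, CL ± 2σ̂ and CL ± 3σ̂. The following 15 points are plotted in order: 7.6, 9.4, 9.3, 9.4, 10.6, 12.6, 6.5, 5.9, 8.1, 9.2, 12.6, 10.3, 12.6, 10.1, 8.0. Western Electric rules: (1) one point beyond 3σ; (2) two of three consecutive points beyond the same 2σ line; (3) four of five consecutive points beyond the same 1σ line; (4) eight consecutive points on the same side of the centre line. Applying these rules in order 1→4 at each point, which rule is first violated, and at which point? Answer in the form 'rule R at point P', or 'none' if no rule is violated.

Zone of each point (C = within 1σ̂, B = 1σ̂–2σ̂, A = 2σ̂–3σ̂, * = beyond 3σ̂; sign = side of CL): 1:-B, 2:-C, 3:-C, 4:-C, 5:+C, 6:+B, 7:-A, 8:-A, 9:-B, 10:-C, 11:+B, 12:+C, 13:+B, 14:+C, 15:-B
Rule 2 (two of three consecutive points beyond the same 2σ limit) is satisfied at point 8.

rule 2 at point 8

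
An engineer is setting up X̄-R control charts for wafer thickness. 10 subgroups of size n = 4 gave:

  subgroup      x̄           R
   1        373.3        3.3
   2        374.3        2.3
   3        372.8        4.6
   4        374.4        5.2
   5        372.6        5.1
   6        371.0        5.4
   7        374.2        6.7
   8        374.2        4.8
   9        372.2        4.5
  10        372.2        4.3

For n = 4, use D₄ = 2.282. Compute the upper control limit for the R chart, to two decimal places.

10.54

R̄ = (3.3 + 2.3 + 4.6 + 5.2 + 5.1 + 5.4 + 6.7 + 4.8 + 4.5 + 4.3) / 10 = 46.2000 / 10 = 4.6200
UCL_R = D₄·R̄ = 2.282 × 4.6200 = 10.5428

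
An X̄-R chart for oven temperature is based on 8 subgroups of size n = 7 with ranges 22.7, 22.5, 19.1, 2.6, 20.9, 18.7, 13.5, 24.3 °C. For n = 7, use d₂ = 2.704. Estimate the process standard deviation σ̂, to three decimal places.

6.671

R̄ = (22.7 + 22.5 + 19.1 + 2.6 + 20.9 + 18.7 + 13.5 + 24.3) / 8 = 18.0375
σ̂ = R̄ / d₂ = 18.0375 / 2.704 = 6.6707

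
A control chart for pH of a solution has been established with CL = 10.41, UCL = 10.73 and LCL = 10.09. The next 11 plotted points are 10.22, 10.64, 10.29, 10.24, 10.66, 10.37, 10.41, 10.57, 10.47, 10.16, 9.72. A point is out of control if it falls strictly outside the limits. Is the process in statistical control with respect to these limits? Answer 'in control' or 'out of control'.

Compare each point to [10.09, 10.73]: sample 11 = 9.72 < LCL.

out of control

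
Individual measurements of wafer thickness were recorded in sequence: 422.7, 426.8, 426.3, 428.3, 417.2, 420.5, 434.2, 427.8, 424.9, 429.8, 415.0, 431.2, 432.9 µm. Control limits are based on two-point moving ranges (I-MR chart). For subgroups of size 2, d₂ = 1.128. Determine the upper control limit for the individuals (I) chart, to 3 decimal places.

X̄ = (422.7 + 426.8 + 426.3 + 428.3 + 417.2 + 420.5 + 434.2 + 427.8 + 424.9 + 429.8 + 415.0 + 431.2 + 432.9) / 13 = 425.9692
Moving ranges: 4.1, 0.5, 2.0, 11.1, 3.3, 13.7, 6.4, 2.9, 4.9, 14.8, 16.2, 1.7; M̄R̄ = 81.6000 / 12 = 6.8000
UCL = X̄ + 3·M̄R̄/d₂ = 425.9692 + 3 × 6.8000 / 1.128 = 444.0543

444.054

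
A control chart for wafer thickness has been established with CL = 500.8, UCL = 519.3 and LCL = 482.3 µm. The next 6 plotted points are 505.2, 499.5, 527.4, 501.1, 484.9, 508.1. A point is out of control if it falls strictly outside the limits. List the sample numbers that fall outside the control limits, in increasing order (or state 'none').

Compare each point to [482.3, 519.3]: sample 3 = 527.4 > UCL.

3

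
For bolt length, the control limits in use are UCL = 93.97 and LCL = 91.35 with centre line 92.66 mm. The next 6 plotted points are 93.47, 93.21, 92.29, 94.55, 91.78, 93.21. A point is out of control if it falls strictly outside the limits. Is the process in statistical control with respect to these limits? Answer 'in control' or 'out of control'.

out of control

Compare each point to [91.35, 93.97]: sample 4 = 94.55 > UCL.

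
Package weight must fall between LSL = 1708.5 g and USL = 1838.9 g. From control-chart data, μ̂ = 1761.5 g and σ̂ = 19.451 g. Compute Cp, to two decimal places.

Cp = (USL − LSL) / (6σ̂) = (1838.9 − 1708.5) / (6 × 19.451) = 130.4000 / 116.7060 = 1.1173

1.12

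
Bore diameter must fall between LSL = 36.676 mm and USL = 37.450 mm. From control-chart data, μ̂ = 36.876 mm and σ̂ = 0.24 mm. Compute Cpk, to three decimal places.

0.278

Cpu = (USL − μ̂) / (3σ̂) = (37.450 − 36.876) / (3 × 0.24) = 0.7972; Cpl = (μ̂ − LSL) / (3σ̂) = (36.876 − 36.676) / (3 × 0.24) = 0.2778; Cpk = min(Cpu, Cpl) = 0.2778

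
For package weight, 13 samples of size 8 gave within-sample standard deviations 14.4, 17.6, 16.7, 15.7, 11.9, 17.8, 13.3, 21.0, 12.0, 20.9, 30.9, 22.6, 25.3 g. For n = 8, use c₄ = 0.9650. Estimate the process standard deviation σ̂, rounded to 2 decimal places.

19.14

s̄ = (14.4 + 17.6 + 16.7 + 15.7 + 11.9 + 17.8 + 13.3 + 21.0 + 12.0 + 20.9 + 30.9 + 22.6 + 25.3) / 13 = 18.4692
σ̂ = s̄ / c₄ = 18.4692 / 0.9650 = 19.1391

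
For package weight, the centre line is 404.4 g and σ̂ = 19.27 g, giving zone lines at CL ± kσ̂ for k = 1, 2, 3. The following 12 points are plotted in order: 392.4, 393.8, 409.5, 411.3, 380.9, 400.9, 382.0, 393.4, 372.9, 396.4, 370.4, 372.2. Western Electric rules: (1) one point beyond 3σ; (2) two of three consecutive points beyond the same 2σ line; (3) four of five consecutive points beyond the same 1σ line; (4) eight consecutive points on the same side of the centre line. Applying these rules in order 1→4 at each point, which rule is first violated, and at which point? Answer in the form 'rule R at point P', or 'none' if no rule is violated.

rule 4 at point 12

Zone of each point (C = within 1σ̂, B = 1σ̂–2σ̂, A = 2σ̂–3σ̂, * = beyond 3σ̂; sign = side of CL): 1:-C, 2:-C, 3:+C, 4:+C, 5:-B, 6:-C, 7:-B, 8:-C, 9:-B, 10:-C, 11:-B, 12:-B
Rule 4 (eight consecutive points on the same side of the centre line) is satisfied at point 12.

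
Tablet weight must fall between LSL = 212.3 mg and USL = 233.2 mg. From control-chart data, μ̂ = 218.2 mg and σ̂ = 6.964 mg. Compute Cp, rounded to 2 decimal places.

0.50

Cp = (USL − LSL) / (6σ̂) = (233.2 − 212.3) / (6 × 6.964) = 20.9000 / 41.7840 = 0.5002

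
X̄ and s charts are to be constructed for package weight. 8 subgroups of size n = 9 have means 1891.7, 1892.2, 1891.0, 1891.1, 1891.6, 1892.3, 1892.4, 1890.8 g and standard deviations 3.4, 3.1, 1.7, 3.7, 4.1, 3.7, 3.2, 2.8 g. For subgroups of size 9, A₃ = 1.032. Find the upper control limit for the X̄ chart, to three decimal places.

X̄̄ = (1891.7 + 1892.2 + 1891.0 + 1891.1 + 1891.6 + 1892.3 + 1892.4 + 1890.8) / 8 = 1891.6375
s̄ = (3.4 + 3.1 + 1.7 + 3.7 + 4.1 + 3.7 + 3.2 + 2.8) / 8 = 3.2125
UCL = X̄̄ + A₃·s̄ = 1891.6375 + 1.032 × 3.2125 = 1894.9528

1894.953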